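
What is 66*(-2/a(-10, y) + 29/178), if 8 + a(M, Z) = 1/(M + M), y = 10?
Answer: 389037/14329 ≈ 27.150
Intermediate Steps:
a(M, Z) = -8 + 1/(2*M) (a(M, Z) = -8 + 1/(M + M) = -8 + 1/(2*M))
66*(-2/a(-10, y) + 29/178) = 66*(-2/(-8 + (1/2)/(-10)) + 29/178) = 66*(-2/(-8 + (1/2)*(-1/10)) + 29*(1/178)) = 66*(-2/(-8 - 1/20) + 29/178) = 66*(-2/(-161/20) + 29/178) = 66*(-2*(-20/161) + 29/178) = 66*(40/161 + 29/178) = 66*(11789/28658) = 389037/14329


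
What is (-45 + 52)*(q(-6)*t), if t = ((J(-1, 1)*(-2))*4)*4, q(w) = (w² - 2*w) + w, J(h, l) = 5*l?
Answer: -47040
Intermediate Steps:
q(w) = w² - w
t = -160 (t = (((5*1)*(-2))*4)*4 = ((5*(-2))*4)*4 = -10*4*4 = -40*4 = -160)
(-45 + 52)*(q(-6)*t) = (-45 + 52)*(-6*(-1 - 6)*(-160)) = 7*(-6*(-7)*(-160)) = 7*(42*(-160)) = 7*(-6720) = -47040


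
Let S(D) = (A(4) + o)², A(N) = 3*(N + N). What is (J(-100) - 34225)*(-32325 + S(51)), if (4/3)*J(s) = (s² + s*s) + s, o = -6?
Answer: 617619300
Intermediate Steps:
A(N) = 6*N (A(N) = 3*(2*N) = 6*N)
J(s) = 3*s²/2 + 3*s/4 (J(s) = 3*((s² + s*s) + s)/4 = 3*((s² + s²) + s)/4 = 3*(2*s² + s)/4 = 3*(s + 2*s²)/4 = 3*s²/2 + 3*s/4)
S(D) = 324 (S(D) = (6*4 - 6)² = (24 - 6)² = 18² = 324)
(J(-100) - 34225)*(-32325 + S(51)) = ((¾)*(-100)*(1 + 2*(-100)) - 34225)*(-32325 + 324) = ((¾)*(-100)*(1 - 200) - 34225)*(-32001) = ((¾)*(-100)*(-199) - 34225)*(-32001) = (14925 - 34225)*(-32001) = -19300*(-32001) = 617619300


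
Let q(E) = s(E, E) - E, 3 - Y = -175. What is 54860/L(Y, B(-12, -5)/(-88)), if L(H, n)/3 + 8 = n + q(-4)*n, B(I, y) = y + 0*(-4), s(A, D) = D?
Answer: -4827680/2097 ≈ -2302.2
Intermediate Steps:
Y = 178 (Y = 3 - 1*(-175) = 3 + 175 = 178)
B(I, y) = y (B(I, y) = y + 0 = y)
q(E) = 0 (q(E) = E - E = 0)
L(H, n) = -24 + 3*n (L(H, n) = -24 + 3*(n + 0*n) = -24 + 3*(n + 0) = -24 + 3*n)
54860/L(Y, B(-12, -5)/(-88)) = 54860/(-24 + 3*(-5/(-88))) = 54860/(-24 + 3*(-5*(-1/88))) = 54860/(-24 + 3*(5/88)) = 54860/(-24 + 15/88) = 54860/(-2097/88) = 54860*(-88/2097) = -4827680/2097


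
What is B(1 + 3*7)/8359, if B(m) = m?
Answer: 22/8359 ≈ 0.0026319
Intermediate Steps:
B(1 + 3*7)/8359 = (1 + 3*7)/8359 = (1 + 21)*(1/8359) = 22*(1/8359) = 22/8359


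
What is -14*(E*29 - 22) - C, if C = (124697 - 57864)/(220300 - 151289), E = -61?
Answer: 1730314981/69011 ≈ 25073.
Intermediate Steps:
C = 66833/69011 ≈ 0.96844
-14*(E*29 - 22) - C = -14*(-61*29 - 22) - 1*66833/69011 = -14*(-1769 - 22) - 66833/69011 = -14*(-1791) - 66833/69011 = 25074 - 66833/69011 = 1730314981/69011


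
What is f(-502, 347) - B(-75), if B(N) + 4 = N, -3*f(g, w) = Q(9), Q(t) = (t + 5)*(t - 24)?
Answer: 149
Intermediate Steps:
Q(t) = (-24 + t)*(5 + t) (Q(t) = (5 + t)*(-24 + t) = (-24 + t)*(5 + t))
f(g, w) = 70 (f(g, w) = -(-120 + 9**2 - 19*9)/3 = -(-120 + 81 - 171)/3 = -1/3*(-210) = 70)
B(N) = -4 + N
f(-502, 347) - B(-75) = 70 - (-4 - 75) = 70 - 1*(-79) = 70 + 79 = 149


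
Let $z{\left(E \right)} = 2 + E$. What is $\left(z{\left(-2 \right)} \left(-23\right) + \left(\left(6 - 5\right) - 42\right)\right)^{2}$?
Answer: $1681$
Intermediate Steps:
$\left(z{\left(-2 \right)} \left(-23\right) + \left(\left(6 - 5\right) - 42\right)\right)^{2} = \left(\left(2 - 2\right) \left(-23\right) + \left(\left(6 - 5\right) - 42\right)\right)^{2} = \left(0 \left(-23\right) + \left(1 - 42\right)\right)^{2} = \left(0 - 41\right)^{2} = \left(-41\right)^{2} = 1681$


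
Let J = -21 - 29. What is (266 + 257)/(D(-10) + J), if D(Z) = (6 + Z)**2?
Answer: -523/34 ≈ -15.382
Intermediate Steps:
J = -50
(266 + 257)/(D(-10) + J) = (266 + 257)/((6 - 10)**2 - 50) = 523/((-4)**2 - 50) = 523/(16 - 50) = 523/(-34) = 523*(-1/34) = -523/34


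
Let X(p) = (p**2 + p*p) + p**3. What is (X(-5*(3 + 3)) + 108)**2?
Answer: 629608464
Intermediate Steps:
X(p) = p**3 + 2*p**2 (X(p) = (p**2 + p**2) + p**3 = 2*p**2 + p**3 = p**3 + 2*p**2)
(X(-5*(3 + 3)) + 108)**2 = ((-5*(3 + 3))**2*(2 - 5*(3 + 3)) + 108)**2 = ((-5*6)**2*(2 - 5*6) + 108)**2 = ((-30)**2*(2 - 30) + 108)**2 = (900*(-28) + 108)**2 = (-25200 + 108)**2 = (-25092)**2 = 629608464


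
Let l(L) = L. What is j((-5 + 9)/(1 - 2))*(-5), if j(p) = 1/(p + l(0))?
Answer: 5/4 ≈ 1.2500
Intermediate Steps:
j(p) = 1/p (j(p) = 1/(p + 0) = 1/p)
j((-5 + 9)/(1 - 2))*(-5) = -5/((-5 + 9)/(1 - 2)) = -5/(4/(-1)) = -5/(4*(-1)) = -5/(-4) = -¼*(-5) = 5/4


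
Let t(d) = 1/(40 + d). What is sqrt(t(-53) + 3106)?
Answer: sqrt(524901)/13 ≈ 55.731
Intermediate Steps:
sqrt(t(-53) + 3106) = sqrt(1/(40 - 53) + 3106) = sqrt(1/(-13) + 3106) = sqrt(-1/13 + 3106) = sqrt(40377/13) = sqrt(524901)/13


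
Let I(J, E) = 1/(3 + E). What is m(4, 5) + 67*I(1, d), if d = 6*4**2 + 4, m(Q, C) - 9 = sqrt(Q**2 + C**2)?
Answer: 994/103 + sqrt(41) ≈ 16.054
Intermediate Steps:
m(Q, C) = 9 + sqrt(C**2 + Q**2) (m(Q, C) = 9 + sqrt(Q**2 + C**2) = 9 + sqrt(C**2 + Q**2))
d = 100 (d = 6*16 + 4 = 96 + 4 = 100)
m(4, 5) + 67*I(1, d) = (9 + sqrt(5**2 + 4**2)) + 67/(3 + 100) = (9 + sqrt(25 + 16)) + 67/103 = (9 + sqrt(41)) + 67*(1/103) = (9 + sqrt(41)) + 67/103 = 994/103 + sqrt(41)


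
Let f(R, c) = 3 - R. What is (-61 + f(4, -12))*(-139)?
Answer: 8618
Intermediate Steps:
(-61 + f(4, -12))*(-139) = (-61 + (3 - 1*4))*(-139) = (-61 + (3 - 4))*(-139) = (-61 - 1)*(-139) = -62*(-139) = 8618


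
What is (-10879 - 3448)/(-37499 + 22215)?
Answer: 14327/15284 ≈ 0.93739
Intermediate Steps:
(-10879 - 3448)/(-37499 + 22215) = -14327/(-15284) = -14327*(-1/15284) = 14327/15284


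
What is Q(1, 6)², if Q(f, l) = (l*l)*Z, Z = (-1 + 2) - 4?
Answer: 11664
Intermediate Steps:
Z = -3 (Z = 1 - 4 = -3)
Q(f, l) = -3*l² (Q(f, l) = (l*l)*(-3) = l²*(-3) = -3*l²)
Q(1, 6)² = (-3*6²)² = (-3*36)² = (-108)² = 11664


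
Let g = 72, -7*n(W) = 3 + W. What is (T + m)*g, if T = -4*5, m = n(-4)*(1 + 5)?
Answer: -9648/7 ≈ -1378.3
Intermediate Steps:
n(W) = -3/7 - W/7 (n(W) = -(3 + W)/7 = -3/7 - W/7)
m = 6/7 (m = (-3/7 - 1/7*(-4))*(1 + 5) = (-3/7 + 4/7)*6 = (1/7)*6 = 6/7 ≈ 0.85714)
T = -20
(T + m)*g = (-20 + 6/7)*72 = -134/7*72 = -9648/7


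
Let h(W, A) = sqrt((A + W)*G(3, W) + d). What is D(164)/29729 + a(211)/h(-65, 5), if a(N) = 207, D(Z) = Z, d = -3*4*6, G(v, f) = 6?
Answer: 164/29729 - 23*I*sqrt(3)/4 ≈ 0.0055165 - 9.9593*I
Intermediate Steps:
d = -72 (d = -12*6 = -72)
h(W, A) = sqrt(-72 + 6*A + 6*W) (h(W, A) = sqrt((A + W)*6 - 72) = sqrt((6*A + 6*W) - 72) = sqrt(-72 + 6*A + 6*W))
D(164)/29729 + a(211)/h(-65, 5) = 164/29729 + 207/(sqrt(-72 + 6*5 + 6*(-65))) = 164*(1/29729) + 207/(sqrt(-72 + 30 - 390)) = 164/29729 + 207/(sqrt(-432)) = 164/29729 + 207/((12*I*sqrt(3))) = 164/29729 + 207*(-I*sqrt(3)/36) = 164/29729 - 23*I*sqrt(3)/4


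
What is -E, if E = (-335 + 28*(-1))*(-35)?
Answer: -12705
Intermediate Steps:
E = 12705 (E = (-335 - 28)*(-35) = -363*(-35) = 12705)
-E = -1*12705 = -12705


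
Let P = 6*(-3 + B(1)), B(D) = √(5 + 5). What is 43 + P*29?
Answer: -479 + 174*√10 ≈ 71.236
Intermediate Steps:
B(D) = √10
P = -18 + 6*√10 (P = 6*(-3 + √10) = -18 + 6*√10 ≈ 0.97367)
43 + P*29 = 43 + (-18 + 6*√10)*29 = 43 + (-522 + 174*√10) = -479 + 174*√10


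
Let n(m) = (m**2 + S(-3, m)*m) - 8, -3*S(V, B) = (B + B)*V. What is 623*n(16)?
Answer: 473480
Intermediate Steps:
S(V, B) = -2*B*V/3 (S(V, B) = -(B + B)*V/3 = -2*B*V/3)
n(m) = -8 + 3*m**2 (n(m) = (m**2 + (-2/3*m*(-3))*m) - 8 = (m**2 + (2*m)*m) - 8 = (m**2 + 2*m**2) - 8 = 3*m**2 - 8 = -8 + 3*m**2)
623*n(16) = 623*(-8 + 3*16**2) = 623*(-8 + 3*256) = 623*(-8 + 768) = 623*760 = 473480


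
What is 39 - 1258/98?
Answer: 1282/49 ≈ 26.163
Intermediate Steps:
39 - 1258/98 = 39 - 37*17/49 = 39 - 629/49 = 1282/49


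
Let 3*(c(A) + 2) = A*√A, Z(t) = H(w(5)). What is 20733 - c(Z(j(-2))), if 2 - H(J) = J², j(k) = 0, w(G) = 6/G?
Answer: 20735 - 14*√14/375 ≈ 20735.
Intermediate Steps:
H(J) = 2 - J²
Z(t) = 14/25 (Z(t) = 2 - (6/5)² = 2 - 1*36/25 = 2 - 36/25 = 14/25)
c(A) = -2 + A^(3/2)/3 (c(A) = -2 + (A*√A)/3 = -2 + A^(3/2)/3)
20733 - c(Z(j(-2))) = 20733 - (-2 + (14/25)^(3/2)/3) = 20733 - (-2 + (14*√14/125)/3) = 20733 - (-2 + 14*√14/375) = 20733 + (2 - 14*√14/375) = 20735 - 14*√14/375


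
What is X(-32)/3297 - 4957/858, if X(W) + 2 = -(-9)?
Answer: -259321/44902 ≈ -5.7753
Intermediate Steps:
X(W) = 7 (X(W) = -2 - (-9) = -2 - 3*(-3) = -2 + 9 = 7)
X(-32)/3297 - 4957/858 = 7/3297 - 4957/858 = 7*(1/3297) - 4957*1/858 = 1/471 - 4957/858 = -259321/44902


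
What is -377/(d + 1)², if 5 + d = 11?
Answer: -377/49 ≈ -7.6939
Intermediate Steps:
d = 6 (d = -5 + 11 = 6)
-377/(d + 1)² = -377/(6 + 1)² = -377/(7²) = -377/49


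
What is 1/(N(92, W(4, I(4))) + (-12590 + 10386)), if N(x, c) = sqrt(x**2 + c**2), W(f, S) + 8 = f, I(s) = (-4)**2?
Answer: -551/1212284 - sqrt(530)/1212284 ≈ -0.00047350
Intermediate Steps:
I(s) = 16
W(f, S) = -8 + f
N(x, c) = sqrt(c**2 + x**2)
1/(N(92, W(4, I(4))) + (-12590 + 10386)) = 1/(sqrt((-8 + 4)**2 + 92**2) + (-12590 + 10386)) = 1/(sqrt((-4)**2 + 8464) - 2204) = 1/(sqrt(16 + 8464) - 2204) = 1/(sqrt(8480) - 2204) = 1/(4*sqrt(530) - 2204) = 1/(-2204 + 4*sqrt(530))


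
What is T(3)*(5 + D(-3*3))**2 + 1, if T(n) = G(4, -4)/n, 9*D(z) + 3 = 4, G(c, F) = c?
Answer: 8707/243 ≈ 35.831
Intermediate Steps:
D(z) = 1/9 (D(z) = -1/3 + (1/9)*4 = -1/3 + 4/9 = 1/9)
T(n) = 4/n
T(3)*(5 + D(-3*3))**2 + 1 = (4/3)*(5 + 1/9)**2 + 1 = (4*(1/3))*(46/9)**2 + 1 = (4/3)*(2116/81) + 1 = 8464/243 + 1 = 8707/243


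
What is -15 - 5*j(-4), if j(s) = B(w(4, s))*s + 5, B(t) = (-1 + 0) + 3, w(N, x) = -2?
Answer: 0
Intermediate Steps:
B(t) = 2 (B(t) = -1 + 3 = 2)
j(s) = 5 + 2*s (j(s) = 2*s + 5 = 5 + 2*s)
-15 - 5*j(-4) = -15 - 5*(5 + 2*(-4)) = -15 - 5*(5 - 8) = -15 - 5*(-3) = -15 + 15 = 0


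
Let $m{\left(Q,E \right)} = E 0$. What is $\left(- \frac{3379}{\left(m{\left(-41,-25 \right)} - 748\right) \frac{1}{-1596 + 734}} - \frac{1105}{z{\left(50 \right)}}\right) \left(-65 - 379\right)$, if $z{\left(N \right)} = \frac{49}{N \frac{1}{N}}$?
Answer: $\frac{15933910362}{9163} \approx 1.7389 \cdot 10^{6}$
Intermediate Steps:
$m{\left(Q,E \right)} = 0$
$z{\left(N \right)} = 49$ ($z{\left(N \right)} = \frac{49}{1} = 49 \cdot 1 = 49$)
$\left(- \frac{3379}{\left(m{\left(-41,-25 \right)} - 748\right) \frac{1}{-1596 + 734}} - \frac{1105}{z{\left(50 \right)}}\right) \left(-65 - 379\right) = \left(- \frac{3379}{\left(0 - 748\right) \frac{1}{-1596 + 734}} - \frac{1105}{49}\right) \left(-65 - 379\right) = \left(- \frac{3379}{\left(-748\right) \frac{1}{-862}} - \frac{1105}{49}\right) \left(-65 - 379\right) = \left(- \frac{3379}{\left(-748\right) \left(- \frac{1}{862}\right)} - \frac{1105}{49}\right) \left(-444\right) = \left(- \frac{3379}{\frac{374}{431}} - \frac{1105}{49}\right) \left(-444\right) = \left(\left(-3379\right) \frac{431}{374} - \frac{1105}{49}\right) \left(-444\right) = \left(- \frac{1456349}{374} - \frac{1105}{49}\right) \left(-444\right) = \left(- \frac{71774371}{18326}\right) \left(-444\right) = \frac{15933910362}{9163}$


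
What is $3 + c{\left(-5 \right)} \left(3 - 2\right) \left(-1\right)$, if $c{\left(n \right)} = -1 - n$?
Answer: $-1$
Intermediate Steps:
$3 + c{\left(-5 \right)} \left(3 - 2\right) \left(-1\right) = 3 + \left(-1 - -5\right) \left(3 - 2\right) \left(-1\right) = 3 + \left(-1 + 5\right) 1 \left(-1\right) = 3 + 4 \left(-1\right) = 3 - 4 = -1$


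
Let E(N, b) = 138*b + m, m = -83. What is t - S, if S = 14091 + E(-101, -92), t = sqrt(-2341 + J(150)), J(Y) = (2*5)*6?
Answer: -1312 + I*sqrt(2281) ≈ -1312.0 + 47.76*I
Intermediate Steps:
J(Y) = 60 (J(Y) = 10*6 = 60)
E(N, b) = -83 + 138*b (E(N, b) = 138*b - 83 = -83 + 138*b)
t = I*sqrt(2281) (t = sqrt(-2341 + 60) = sqrt(-2281) = I*sqrt(2281) ≈ 47.76*I)
S = 1312 (S = 14091 + (-83 + 138*(-92)) = 14091 + (-83 - 12696) = 14091 - 12779 = 1312)
t - S = I*sqrt(2281) - 1*1312 = I*sqrt(2281) - 1312 = -1312 + I*sqrt(2281)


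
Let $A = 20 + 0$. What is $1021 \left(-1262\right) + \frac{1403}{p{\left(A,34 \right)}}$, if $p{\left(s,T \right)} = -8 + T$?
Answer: $- \frac{33499649}{26} \approx -1.2884 \cdot 10^{6}$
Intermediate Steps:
$A = 20$
$1021 \left(-1262\right) + \frac{1403}{p{\left(A,34 \right)}} = 1021 \left(-1262\right) + \frac{1403}{-8 + 34} = -1288502 + \frac{1403}{26} = - \frac{33499649}{26}$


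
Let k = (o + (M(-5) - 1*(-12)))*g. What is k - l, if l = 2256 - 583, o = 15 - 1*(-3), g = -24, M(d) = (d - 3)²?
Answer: -3929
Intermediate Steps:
M(d) = (-3 + d)²
o = 18 (o = 15 + 3 = 18)
l = 1673
k = -2256 (k = (18 + ((-3 - 5)² - 1*(-12)))*(-24) = (18 + ((-8)² + 12))*(-24) = (18 + (64 + 12))*(-24) = (18 + 76)*(-24) = 94*(-24) = -2256)
k - l = -2256 - 1*1673 = -2256 - 1673 = -3929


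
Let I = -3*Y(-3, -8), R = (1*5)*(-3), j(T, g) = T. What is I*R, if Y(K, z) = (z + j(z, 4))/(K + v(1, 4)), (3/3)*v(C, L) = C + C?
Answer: 720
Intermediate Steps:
v(C, L) = 2*C (v(C, L) = C + C = 2*C)
R = -15 (R = 5*(-3) = -15)
Y(K, z) = 2*z/(2 + K) (Y(K, z) = (z + z)/(K + 2*1) = (2*z)/(K + 2) = (2*z)/(2 + K) = 2*z/(2 + K))
I = -48 (I = -6*(-8)/(2 - 3) = -6*(-8)/(-1) = -6*(-8)*(-1) = -3*16 = -48)
I*R = -48*(-15) = 720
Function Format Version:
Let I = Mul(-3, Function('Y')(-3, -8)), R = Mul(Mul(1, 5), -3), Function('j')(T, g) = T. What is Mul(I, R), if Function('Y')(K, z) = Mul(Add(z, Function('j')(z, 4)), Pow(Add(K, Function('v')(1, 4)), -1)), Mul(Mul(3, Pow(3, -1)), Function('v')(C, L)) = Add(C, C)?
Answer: 720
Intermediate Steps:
Function('v')(C, L) = Mul(2, C) (Function('v')(C, L) = Add(C, C) = Mul(2, C))
R = -15 (R = Mul(5, -3) = -15)
Function('Y')(K, z) = Mul(2, z, Pow(Add(2, K), -1)) (Function('Y')(K, z) = Mul(Add(z, z), Pow(Add(K, Mul(2, 1)), -1)) = Mul(Mul(2, z), Pow(Add(K, 2), -1)) = Mul(Mul(2, z), Pow(Add(2, K), -1)) = Mul(2, z, Pow(Add(2, K), -1)))
I = -48 (I = Mul(-3, Mul(2, -8, Pow(Add(2, -3), -1))) = Mul(-3, Mul(2, -8, Pow(-1, -1))) = Mul(-3, Mul(2, -8, -1)) = Mul(-3, 16) = -48)
Mul(I, R) = Mul(-48, -15) = 720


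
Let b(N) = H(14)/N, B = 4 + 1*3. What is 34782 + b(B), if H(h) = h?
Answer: 34784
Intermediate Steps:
B = 7 (B = 4 + 3 = 7)
b(N) = 14/N
34782 + b(B) = 34782 + 14/7 = 34782 + 14*(⅐) = 34782 + 2 = 34784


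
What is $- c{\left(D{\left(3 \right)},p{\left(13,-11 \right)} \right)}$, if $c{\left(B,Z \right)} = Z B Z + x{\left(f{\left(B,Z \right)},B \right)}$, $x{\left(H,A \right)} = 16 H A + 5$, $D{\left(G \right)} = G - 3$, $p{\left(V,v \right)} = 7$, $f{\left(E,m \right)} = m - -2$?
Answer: $-5$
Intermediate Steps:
$f{\left(E,m \right)} = 2 + m$ ($f{\left(E,m \right)} = m + 2 = 2 + m$)
$D{\left(G \right)} = -3 + G$ ($D{\left(G \right)} = G - 3 = -3 + G$)
$x{\left(H,A \right)} = 5 + 16 A H$ ($x{\left(H,A \right)} = 16 A H + 5 = 5 + 16 A H$)
$c{\left(B,Z \right)} = 5 + B Z^{2} + 16 B \left(2 + Z\right)$ ($c{\left(B,Z \right)} = Z B Z + \left(5 + 16 B \left(2 + Z\right)\right) = B Z Z + \left(5 + 16 B \left(2 + Z\right)\right) = B Z^{2} + \left(5 + 16 B \left(2 + Z\right)\right) = 5 + B Z^{2} + 16 B \left(2 + Z\right)$)
$- c{\left(D{\left(3 \right)},p{\left(13,-11 \right)} \right)} = - (5 + \left(-3 + 3\right) 7^{2} + 16 \left(-3 + 3\right) \left(2 + 7\right)) = - (5 + 0 \cdot 49 + 16 \cdot 0 \cdot 9) = - (5 + 0 + 0) = \left(-1\right) 5 = -5$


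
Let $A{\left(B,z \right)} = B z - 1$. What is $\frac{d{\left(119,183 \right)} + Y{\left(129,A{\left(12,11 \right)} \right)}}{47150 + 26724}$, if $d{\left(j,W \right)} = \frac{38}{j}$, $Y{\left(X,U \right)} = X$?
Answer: $\frac{15389}{8791006} \approx 0.0017505$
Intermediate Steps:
$A{\left(B,z \right)} = -1 + B z$
$\frac{d{\left(119,183 \right)} + Y{\left(129,A{\left(12,11 \right)} \right)}}{47150 + 26724} = \frac{\frac{38}{119} + 129}{47150 + 26724} = \frac{38 \cdot \frac{1}{119} + 129}{73874} = \left(\frac{38}{119} + 129\right) \frac{1}{73874} = \frac{15389}{119} \cdot \frac{1}{73874} = \frac{15389}{8791006}$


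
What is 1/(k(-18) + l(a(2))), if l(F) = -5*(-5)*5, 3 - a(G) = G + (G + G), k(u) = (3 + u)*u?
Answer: 1/395 ≈ 0.0025316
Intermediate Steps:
k(u) = u*(3 + u)
a(G) = 3 - 3*G (a(G) = 3 - (G + (G + G)) = 3 - (G + 2*G) = 3 - 3*G)
l(F) = 125 (l(F) = 25*5 = 125)
1/(k(-18) + l(a(2))) = 1/(-18*(3 - 18) + 125) = 1/(-18*(-15) + 125) = 1/(270 + 125) = 1/395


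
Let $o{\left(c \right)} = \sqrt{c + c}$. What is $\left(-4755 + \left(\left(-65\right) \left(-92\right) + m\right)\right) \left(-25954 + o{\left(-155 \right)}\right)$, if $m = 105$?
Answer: $-34518820 + 1330 i \sqrt{310} \approx -3.4519 \cdot 10^{7} + 23417.0 i$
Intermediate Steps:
$o{\left(c \right)} = \sqrt{2} \sqrt{c}$ ($o{\left(c \right)} = \sqrt{2 c} = \sqrt{2} \sqrt{c}$)
$\left(-4755 + \left(\left(-65\right) \left(-92\right) + m\right)\right) \left(-25954 + o{\left(-155 \right)}\right) = \left(-4755 + \left(\left(-65\right) \left(-92\right) + 105\right)\right) \left(-25954 + \sqrt{2} \sqrt{-155}\right) = \left(-4755 + \left(5980 + 105\right)\right) \left(-25954 + \sqrt{2} i \sqrt{155}\right) = \left(-4755 + 6085\right) \left(-25954 + i \sqrt{310}\right) = 1330 \left(-25954 + i \sqrt{310}\right) = -34518820 + 1330 i \sqrt{310}$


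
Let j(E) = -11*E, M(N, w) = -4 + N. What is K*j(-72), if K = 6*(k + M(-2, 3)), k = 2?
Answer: -19008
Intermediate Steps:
K = -24 (K = 6*(2 + (-4 - 2)) = 6*(2 - 6) = 6*(-4) = -24)
K*j(-72) = -(-264)*(-72) = -24*792 = -19008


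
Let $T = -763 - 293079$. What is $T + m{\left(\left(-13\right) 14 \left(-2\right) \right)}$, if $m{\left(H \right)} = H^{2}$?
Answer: $-161346$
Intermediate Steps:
$T = -293842$ ($T = -763 - 293079 = -293842$)
$T + m{\left(\left(-13\right) 14 \left(-2\right) \right)} = -293842 + \left(\left(-13\right) 14 \left(-2\right)\right)^{2} = -293842 + \left(\left(-182\right) \left(-2\right)\right)^{2} = -293842 + 364^{2} = -293842 + 132496 = -161346$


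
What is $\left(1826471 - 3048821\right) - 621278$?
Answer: $-1843628$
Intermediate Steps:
$\left(1826471 - 3048821\right) - 621278 = -1222350 - 621278 = -1843628$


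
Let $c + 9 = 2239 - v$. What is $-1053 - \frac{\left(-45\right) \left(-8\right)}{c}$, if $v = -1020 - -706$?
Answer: $- \frac{111633}{106} \approx -1053.1$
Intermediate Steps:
$v = -314$ ($v = -1020 + 706 = -314$)
$c = 2544$ ($c = -9 + \left(2239 - -314\right) = -9 + \left(2239 + 314\right) = -9 + 2553 = 2544$)
$-1053 - \frac{\left(-45\right) \left(-8\right)}{c} = -1053 - \frac{\left(-45\right) \left(-8\right)}{2544} = -1053 - 360 \cdot \frac{1}{2544} = -1053 - \frac{15}{106} = - \frac{111633}{106}$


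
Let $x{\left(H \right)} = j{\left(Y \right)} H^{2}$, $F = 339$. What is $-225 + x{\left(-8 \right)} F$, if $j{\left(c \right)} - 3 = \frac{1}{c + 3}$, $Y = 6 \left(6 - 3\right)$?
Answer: $\frac{461273}{7} \approx 65896.0$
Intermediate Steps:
$Y = 18$ ($Y = 6 \cdot 3 = 18$)
$j{\left(c \right)} = 3 + \frac{1}{3 + c}$ ($j{\left(c \right)} = 3 + \frac{1}{c + 3} = 3 + \frac{1}{3 + c}$)
$x{\left(H \right)} = \frac{64 H^{2}}{21}$ ($x{\left(H \right)} = \frac{10 + 3 \cdot 18}{3 + 18} H^{2} = \frac{10 + 54}{21} H^{2} = \frac{1}{21} \cdot 64 H^{2} = \frac{64 H^{2}}{21}$)
$-225 + x{\left(-8 \right)} F = -225 + \frac{64 \left(-8\right)^{2}}{21} \cdot 339 = -225 + \frac{64}{21} \cdot 64 \cdot 339 = -225 + \frac{4096}{21} \cdot 339 = -225 + \frac{462848}{7} = \frac{461273}{7}$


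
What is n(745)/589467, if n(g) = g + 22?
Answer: 767/589467 ≈ 0.0013012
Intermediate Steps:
n(g) = 22 + g
n(745)/589467 = (22 + 745)/589467 = 767*(1/589467) = 767/589467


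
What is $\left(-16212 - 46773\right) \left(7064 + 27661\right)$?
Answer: $-2187154125$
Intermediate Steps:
$\left(-16212 - 46773\right) \left(7064 + 27661\right) = \left(-62985\right) 34725 = -2187154125$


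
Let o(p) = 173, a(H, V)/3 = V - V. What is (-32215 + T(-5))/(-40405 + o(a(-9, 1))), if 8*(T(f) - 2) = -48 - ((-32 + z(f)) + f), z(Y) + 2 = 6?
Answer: 257719/321856 ≈ 0.80073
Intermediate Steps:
a(H, V) = 0 (a(H, V) = 3*(V - V) = 3*0 = 0)
z(Y) = 4 (z(Y) = -2 + 6 = 4)
T(f) = -1/2 - f/8 (T(f) = 2 + (-48 - ((-32 + 4) + f))/8 = 2 + (-48 - (-28 + f))/8 = 2 + (-48 + (28 - f))/8 = 2 + (-20 - f)/8 = 2 + (-5/2 - f/8) = -1/2 - f/8)
(-32215 + T(-5))/(-40405 + o(a(-9, 1))) = (-32215 + (-1/2 - 1/8*(-5)))/(-40405 + 173) = (-32215 + (-1/2 + 5/8))/(-40232) = (-32215 + 1/8)*(-1/40232) = -257719/8*(-1/40232) = 257719/321856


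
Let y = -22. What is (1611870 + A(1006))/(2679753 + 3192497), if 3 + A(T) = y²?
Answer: 1612351/5872250 ≈ 0.27457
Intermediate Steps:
A(T) = 481 (A(T) = -3 + (-22)² = -3 + 484 = 481)
(1611870 + A(1006))/(2679753 + 3192497) = (1611870 + 481)/(2679753 + 3192497) = 1612351/5872250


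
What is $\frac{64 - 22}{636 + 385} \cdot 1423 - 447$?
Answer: $- \frac{396621}{1021} \approx -388.46$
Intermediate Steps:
$\frac{64 - 22}{636 + 385} \cdot 1423 - 447 = \frac{42}{1021} \cdot 1423 - 447 = \frac{59766}{1021} - 447 = - \frac{396621}{1021}$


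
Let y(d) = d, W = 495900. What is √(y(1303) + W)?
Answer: 7*√10147 ≈ 705.13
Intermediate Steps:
√(y(1303) + W) = √(1303 + 495900) = √497203 = 7*√10147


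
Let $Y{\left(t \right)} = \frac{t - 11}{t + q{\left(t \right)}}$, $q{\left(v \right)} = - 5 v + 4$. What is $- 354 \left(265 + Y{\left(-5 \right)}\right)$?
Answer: $-93574$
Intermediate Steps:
$q{\left(v \right)} = 4 - 5 v$
$Y{\left(t \right)} = \frac{-11 + t}{4 - 4 t}$ ($Y{\left(t \right)} = \frac{t - 11}{t - \left(-4 + 5 t\right)} = \frac{-11 + t}{4 - 4 t}$)
$- 354 \left(265 + Y{\left(-5 \right)}\right) = - 354 \left(265 + \frac{11 - -5}{4 \left(-1 - 5\right)}\right) = - 354 \left(265 + \frac{11 + 5}{4 \left(-6\right)}\right) = - 354 \left(265 + \frac{1}{4} \left(- \frac{1}{6}\right) 16\right) = - 354 \left(265 - \frac{2}{3}\right) = \left(-354\right) \frac{793}{3} = -93574$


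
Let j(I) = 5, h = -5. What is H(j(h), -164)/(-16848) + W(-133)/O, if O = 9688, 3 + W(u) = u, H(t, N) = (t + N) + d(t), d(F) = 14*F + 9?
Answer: -11846/1275183 ≈ -0.0092897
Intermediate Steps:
d(F) = 9 + 14*F
H(t, N) = 9 + N + 15*t (H(t, N) = (t + N) + (9 + 14*t) = (N + t) + (9 + 14*t) = 9 + N + 15*t)
W(u) = -3 + u
H(j(h), -164)/(-16848) + W(-133)/O = (9 - 164 + 15*5)/(-16848) + (-3 - 133)/9688 = (9 - 164 + 75)*(-1/16848) - 136*1/9688 = -80*(-1/16848) - 17/1211 = 5/1053 - 17/1211 = -11846/1275183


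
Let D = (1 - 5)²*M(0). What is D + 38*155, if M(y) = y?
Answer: 5890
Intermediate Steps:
D = 0 (D = (1 - 5)²*0 = (-4)²*0 = 16*0 = 0)
D + 38*155 = 0 + 38*155 = 0 + 5890 = 5890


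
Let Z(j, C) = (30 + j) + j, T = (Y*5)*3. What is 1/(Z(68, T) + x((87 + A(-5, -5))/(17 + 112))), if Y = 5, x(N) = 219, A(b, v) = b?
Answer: 1/385 ≈ 0.0025974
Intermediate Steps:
T = 75 (T = (5*5)*3 = 25*3 = 75)
Z(j, C) = 30 + 2*j
1/(Z(68, T) + x((87 + A(-5, -5))/(17 + 112))) = 1/((30 + 2*68) + 219) = 1/((30 + 136) + 219) = 1/(166 + 219) = 1/385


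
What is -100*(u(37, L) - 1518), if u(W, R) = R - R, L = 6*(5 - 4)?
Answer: 151800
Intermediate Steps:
L = 6 (L = 6*1 = 6)
u(W, R) = 0
-100*(u(37, L) - 1518) = -100*(0 - 1518) = -100*(-1518) = 151800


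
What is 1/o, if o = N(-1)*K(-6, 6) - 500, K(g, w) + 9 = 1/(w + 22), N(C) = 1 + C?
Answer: -1/500 ≈ -0.0020000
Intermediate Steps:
K(g, w) = -9 + 1/(22 + w) (K(g, w) = -9 + 1/(w + 22) = -9 + 1/(22 + w))
o = -500 (o = (1 - 1)*((-197 - 9*6)/(22 + 6)) - 500 = 0*((-197 - 54)/28) - 500 = 0*((1/28)*(-251)) - 500 = 0*(-251/28) - 500 = 0 - 500 = -500)
1/o = 1/(-500) = -1/500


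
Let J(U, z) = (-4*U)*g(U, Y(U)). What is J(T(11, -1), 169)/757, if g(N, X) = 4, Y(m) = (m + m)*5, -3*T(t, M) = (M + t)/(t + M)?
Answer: 16/2271 ≈ 0.0070454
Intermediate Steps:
T(t, M) = -⅓ (T(t, M) = -(M + t)/(3*(t + M)) = -(M + t)/(3*(M + t)) = -⅓*1 = -⅓)
Y(m) = 10*m (Y(m) = (2*m)*5 = 10*m)
J(U, z) = -16*U (J(U, z) = -4*U*4 = -16*U)
J(T(11, -1), 169)/757 = -16*(-⅓)/757 = (16/3)*(1/757) = 16/2271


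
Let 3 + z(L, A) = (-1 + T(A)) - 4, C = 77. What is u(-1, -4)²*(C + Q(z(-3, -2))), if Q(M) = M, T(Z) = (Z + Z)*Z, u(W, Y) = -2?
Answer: 308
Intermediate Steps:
T(Z) = 2*Z² (T(Z) = (2*Z)*Z = 2*Z²)
z(L, A) = -8 + 2*A² (z(L, A) = -3 + ((-1 + 2*A²) - 4) = -3 + (-5 + 2*A²) = -8 + 2*A²)
u(-1, -4)²*(C + Q(z(-3, -2))) = (-2)²*(77 + (-8 + 2*(-2)²)) = 4*(77 + (-8 + 2*4)) = 4*(77 + (-8 + 8)) = 4*(77 + 0) = 4*77 = 308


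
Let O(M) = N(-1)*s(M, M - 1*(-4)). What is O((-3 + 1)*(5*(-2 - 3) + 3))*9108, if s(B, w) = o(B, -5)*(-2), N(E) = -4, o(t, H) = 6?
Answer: 437184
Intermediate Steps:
s(B, w) = -12 (s(B, w) = 6*(-2) = -12)
O(M) = 48 (O(M) = -4*(-12) = 48)
O((-3 + 1)*(5*(-2 - 3) + 3))*9108 = 48*9108 = 437184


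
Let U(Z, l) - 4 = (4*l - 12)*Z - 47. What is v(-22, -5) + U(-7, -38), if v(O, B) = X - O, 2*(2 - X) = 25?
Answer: 2233/2 ≈ 1116.5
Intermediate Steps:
X = -21/2 (X = 2 - 1/2*25 = 2 - 25/2 = -21/2 ≈ -10.500)
U(Z, l) = -43 + Z*(-12 + 4*l) (U(Z, l) = 4 + ((4*l - 12)*Z - 47) = 4 + ((-12 + 4*l)*Z - 47) = 4 + (Z*(-12 + 4*l) - 47) = 4 + (-47 + Z*(-12 + 4*l)) = -43 + Z*(-12 + 4*l))
v(O, B) = -21/2 - O
v(-22, -5) + U(-7, -38) = (-21/2 - 1*(-22)) + (-43 - 12*(-7) + 4*(-7)*(-38)) = (-21/2 + 22) + (-43 + 84 + 1064) = 23/2 + 1105 = 2233/2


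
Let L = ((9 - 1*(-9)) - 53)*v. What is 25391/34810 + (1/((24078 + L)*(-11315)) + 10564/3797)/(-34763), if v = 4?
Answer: 45383963567504243762/62226345231422365885 ≈ 0.72934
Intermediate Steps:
L = -140 (L = ((9 - 1*(-9)) - 53)*4 = ((9 + 9) - 53)*4 = (18 - 53)*4 = -35*4 = -140)
25391/34810 + (1/((24078 + L)*(-11315)) + 10564/3797)/(-34763) = 25391/34810 + (1/((24078 - 140)*(-11315)) + 10564/3797)/(-34763) = 25391*(1/34810) + (-1/11315/23938 + 10564*(1/3797))*(-1/34763) = 25391/34810 + ((1/23938)*(-1/11315) + 10564/3797)*(-1/34763) = 25391/34810 + (-1/270858470 + 10564/3797)*(-1/34763) = 25391/34810 + (2861348873283/1028449610590)*(-1/34763) = 25391/34810 - 2861348873283/35751993812940170 = 45383963567504243762/62226345231422365885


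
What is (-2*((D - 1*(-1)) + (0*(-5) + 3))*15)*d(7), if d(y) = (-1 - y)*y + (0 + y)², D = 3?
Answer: 1470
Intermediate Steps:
d(y) = y² + y*(-1 - y) (d(y) = y*(-1 - y) + y² = y² + y*(-1 - y))
(-2*((D - 1*(-1)) + (0*(-5) + 3))*15)*d(7) = (-2*((3 - 1*(-1)) + (0*(-5) + 3))*15)*(-1*7) = (-2*((3 + 1) + (0 + 3))*15)*(-7) = (-2*(4 + 3)*15)*(-7) = (-2*7*15)*(-7) = -14*15*(-7) = -210*(-7) = 1470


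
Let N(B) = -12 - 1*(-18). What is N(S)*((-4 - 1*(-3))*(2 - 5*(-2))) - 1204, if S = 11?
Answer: -1276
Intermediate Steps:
N(B) = 6 (N(B) = -12 + 18 = 6)
N(S)*((-4 - 1*(-3))*(2 - 5*(-2))) - 1204 = 6*((-4 - 1*(-3))*(2 - 5*(-2))) - 1204 = 6*((-4 + 3)*(2 + 10)) - 1204 = 6*(-1*12) - 1204 = 6*(-12) - 1204 = -72 - 1204 = -1276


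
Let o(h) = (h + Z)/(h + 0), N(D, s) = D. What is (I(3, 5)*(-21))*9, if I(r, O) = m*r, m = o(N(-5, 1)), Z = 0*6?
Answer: -567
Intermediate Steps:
Z = 0
o(h) = 1 (o(h) = (h + 0)/(h + 0) = h/h = 1)
m = 1
I(r, O) = r (I(r, O) = 1*r = r)
(I(3, 5)*(-21))*9 = (3*(-21))*9 = -63*9 = -567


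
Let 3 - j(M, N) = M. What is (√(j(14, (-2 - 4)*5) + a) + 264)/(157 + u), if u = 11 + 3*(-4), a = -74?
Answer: 22/13 + I*√85/156 ≈ 1.6923 + 0.0591*I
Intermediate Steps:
j(M, N) = 3 - M
u = -1 (u = 11 - 12 = -1)
(√(j(14, (-2 - 4)*5) + a) + 264)/(157 + u) = (√((3 - 1*14) - 74) + 264)/(157 - 1) = (√((3 - 14) - 74) + 264)/156 = (√(-11 - 74) + 264)*(1/156) = (√(-85) + 264)*(1/156) = (I*√85 + 264)*(1/156) = (264 + I*√85)*(1/156) = 22/13 + I*√85/156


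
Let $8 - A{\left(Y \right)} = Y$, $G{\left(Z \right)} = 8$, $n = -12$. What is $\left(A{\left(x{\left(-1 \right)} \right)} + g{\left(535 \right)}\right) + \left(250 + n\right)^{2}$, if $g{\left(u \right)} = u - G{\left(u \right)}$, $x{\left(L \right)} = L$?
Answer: $57180$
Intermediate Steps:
$A{\left(Y \right)} = 8 - Y$
$g{\left(u \right)} = -8 + u$ ($g{\left(u \right)} = u - 8 = -8 + u$)
$\left(A{\left(x{\left(-1 \right)} \right)} + g{\left(535 \right)}\right) + \left(250 + n\right)^{2} = \left(\left(8 - -1\right) + \left(-8 + 535\right)\right) + \left(250 - 12\right)^{2} = \left(\left(8 + 1\right) + 527\right) + 238^{2} = \left(9 + 527\right) + 56644 = 536 + 56644 = 57180$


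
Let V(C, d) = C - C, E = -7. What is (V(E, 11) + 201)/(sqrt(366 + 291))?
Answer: 67*sqrt(73)/73 ≈ 7.8418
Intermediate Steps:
V(C, d) = 0
(V(E, 11) + 201)/(sqrt(366 + 291)) = (0 + 201)/(sqrt(366 + 291)) = 201/(sqrt(657)) = 201/((3*sqrt(73))) = 201*(sqrt(73)/219) = 67*sqrt(73)/73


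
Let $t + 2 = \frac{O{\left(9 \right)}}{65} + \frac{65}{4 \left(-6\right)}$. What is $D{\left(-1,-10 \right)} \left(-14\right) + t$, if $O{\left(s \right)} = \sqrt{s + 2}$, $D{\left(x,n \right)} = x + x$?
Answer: $\frac{559}{24} + \frac{\sqrt{11}}{65} \approx 23.343$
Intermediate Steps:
$D{\left(x,n \right)} = 2 x$
$O{\left(s \right)} = \sqrt{2 + s}$
$t = - \frac{113}{24} + \frac{\sqrt{11}}{65}$ ($t = -2 + \left(\frac{\sqrt{2 + 9}}{65} + \frac{65}{4 \left(-6\right)}\right) = -2 + \left(\sqrt{11} \cdot \frac{1}{65} + \frac{65}{-24}\right) = -2 + \left(\frac{\sqrt{11}}{65} + 65 \left(- \frac{1}{24}\right)\right) = -2 - \left(\frac{65}{24} - \frac{\sqrt{11}}{65}\right) = - \frac{113}{24} + \frac{\sqrt{11}}{65} \approx -4.6573$)
$D{\left(-1,-10 \right)} \left(-14\right) + t = 2 \left(-1\right) \left(-14\right) - \left(\frac{113}{24} - \frac{\sqrt{11}}{65}\right) = \left(-2\right) \left(-14\right) - \left(\frac{113}{24} - \frac{\sqrt{11}}{65}\right) = 28 - \left(\frac{113}{24} - \frac{\sqrt{11}}{65}\right) = \frac{559}{24} + \frac{\sqrt{11}}{65}$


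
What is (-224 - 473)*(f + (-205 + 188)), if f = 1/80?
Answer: 947223/80 ≈ 11840.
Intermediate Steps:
f = 1/80 ≈ 0.012500
(-224 - 473)*(f + (-205 + 188)) = (-224 - 473)*(1/80 + (-205 + 188)) = -697*(1/80 - 17) = -697*(-1359/80) = 947223/80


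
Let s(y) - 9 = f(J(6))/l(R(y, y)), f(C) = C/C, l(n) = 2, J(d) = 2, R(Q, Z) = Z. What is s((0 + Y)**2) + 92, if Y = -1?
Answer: 203/2 ≈ 101.50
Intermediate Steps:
f(C) = 1
s(y) = 19/2 (s(y) = 9 + 1/2 = 19/2)
s((0 + Y)**2) + 92 = 19/2 + 92 = 203/2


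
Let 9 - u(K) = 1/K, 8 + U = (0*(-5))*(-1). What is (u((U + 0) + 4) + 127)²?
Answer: 297025/16 ≈ 18564.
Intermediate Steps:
U = -8 (U = -8 + (0*(-5))*(-1) = -8 + 0*(-1) = -8 + 0 = -8)
u(K) = 9 - 1/K
(u((U + 0) + 4) + 127)² = ((9 - 1/((-8 + 0) + 4)) + 127)² = ((9 - 1/(-8 + 4)) + 127)² = ((9 - 1/(-4)) + 127)² = ((9 - 1*(-¼)) + 127)² = ((9 + ¼) + 127)² = (37/4 + 127)² = (545/4)² = 297025/16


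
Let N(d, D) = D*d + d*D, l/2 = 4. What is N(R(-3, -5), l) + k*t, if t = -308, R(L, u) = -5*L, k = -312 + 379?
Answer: -20396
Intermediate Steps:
l = 8 (l = 2*4 = 8)
k = 67
N(d, D) = 2*D*d (N(d, D) = D*d + D*d = 2*D*d)
N(R(-3, -5), l) + k*t = 2*8*(-5*(-3)) + 67*(-308) = 2*8*15 - 20636 = 240 - 20636 = -20396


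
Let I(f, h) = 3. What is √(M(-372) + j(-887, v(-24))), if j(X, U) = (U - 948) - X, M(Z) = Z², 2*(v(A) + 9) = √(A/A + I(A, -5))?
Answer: √138315 ≈ 371.91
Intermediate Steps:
v(A) = -8 (v(A) = -9 + √(A/A + 3)/2 = -9 + √(1 + 3)/2 = -9 + √4/2 = -9 + (½)*2 = -9 + 1 = -8)
j(X, U) = -948 + U - X (j(X, U) = (-948 + U) - X = -948 + U - X)
√(M(-372) + j(-887, v(-24))) = √((-372)² + (-948 - 8 - 1*(-887))) = √(138384 + (-948 - 8 + 887)) = √(138384 - 69) = √138315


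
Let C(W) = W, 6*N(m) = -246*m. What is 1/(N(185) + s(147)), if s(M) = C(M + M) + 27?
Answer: -1/7264 ≈ -0.00013767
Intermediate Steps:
N(m) = -41*m (N(m) = (-246*m)/6 = -41*m)
s(M) = 27 + 2*M (s(M) = (M + M) + 27 = 2*M + 27 = 27 + 2*M)
1/(N(185) + s(147)) = 1/(-41*185 + (27 + 2*147)) = 1/(-7585 + (27 + 294)) = 1/(-7585 + 321) = 1/(-7264) = -1/7264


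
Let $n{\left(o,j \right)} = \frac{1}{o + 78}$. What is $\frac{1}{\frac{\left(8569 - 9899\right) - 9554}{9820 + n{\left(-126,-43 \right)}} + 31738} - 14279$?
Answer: $- \frac{213606264661931}{14959469510} \approx -14279.0$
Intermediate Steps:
$n{\left(o,j \right)} = \frac{1}{78 + o}$
$\frac{1}{\frac{\left(8569 - 9899\right) - 9554}{9820 + n{\left(-126,-43 \right)}} + 31738} - 14279 = \frac{1}{\frac{\left(8569 - 9899\right) - 9554}{9820 + \frac{1}{78 - 126}} + 31738} - 14279 = \frac{1}{\frac{\left(8569 - 9899\right) - 9554}{9820 + \frac{1}{-48}} + 31738} - 14279 = \frac{1}{\frac{-1330 - 9554}{9820 - \frac{1}{48}} + 31738} - 14279 = \frac{1}{- \frac{10884}{\frac{471359}{48}} + 31738} - 14279 = \frac{1}{\left(-10884\right) \frac{48}{471359} + 31738} - 14279 = \frac{1}{- \frac{522432}{471359} + 31738} - 14279 = \frac{1}{\frac{14959469510}{471359}} - 14279 = \frac{471359}{14959469510} - 14279 = - \frac{213606264661931}{14959469510}$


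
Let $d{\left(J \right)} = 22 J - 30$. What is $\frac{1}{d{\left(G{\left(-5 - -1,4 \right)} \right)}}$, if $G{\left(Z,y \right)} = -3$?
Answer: $- \frac{1}{96} \approx -0.010417$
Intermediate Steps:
$d{\left(J \right)} = -30 + 22 J$
$\frac{1}{d{\left(G{\left(-5 - -1,4 \right)} \right)}} = \frac{1}{-30 + 22 \left(-3\right)} = \frac{1}{-30 - 66} = \frac{1}{-96} = - \frac{1}{96}$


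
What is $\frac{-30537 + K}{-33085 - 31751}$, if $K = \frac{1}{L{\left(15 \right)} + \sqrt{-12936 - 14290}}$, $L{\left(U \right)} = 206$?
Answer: $\frac{265908536}{564575679} + \frac{i \sqrt{27226}}{4516605432} \approx 0.47099 + 3.6533 \cdot 10^{-8} i$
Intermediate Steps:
$K = \frac{1}{206 + i \sqrt{27226}}$ ($K = \frac{1}{206 + \sqrt{-12936 - 14290}} = \frac{1}{206 + \sqrt{-27226}} = \frac{1}{206 + i \sqrt{27226}} \approx 0.0029571 - 0.0023686 i$)
$\frac{-30537 + K}{-33085 - 31751} = \frac{-30537 + \left(\frac{103}{34831} - \frac{i \sqrt{27226}}{69662}\right)}{-33085 - 31751} = \frac{- \frac{1063634144}{34831} - \frac{i \sqrt{27226}}{69662}}{-64836} = \left(- \frac{1063634144}{34831} - \frac{i \sqrt{27226}}{69662}\right) \left(- \frac{1}{64836}\right) = \frac{265908536}{564575679} + \frac{i \sqrt{27226}}{4516605432}$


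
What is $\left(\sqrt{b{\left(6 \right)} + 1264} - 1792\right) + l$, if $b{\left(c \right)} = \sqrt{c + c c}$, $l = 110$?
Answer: $-1682 + \sqrt{1264 + \sqrt{42}} \approx -1646.4$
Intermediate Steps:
$b{\left(c \right)} = \sqrt{c + c^{2}}$
$\left(\sqrt{b{\left(6 \right)} + 1264} - 1792\right) + l = \left(\sqrt{\sqrt{6 \left(1 + 6\right)} + 1264} - 1792\right) + 110 = \left(\sqrt{\sqrt{6 \cdot 7} + 1264} - 1792\right) + 110 = \left(\sqrt{\sqrt{42} + 1264} - 1792\right) + 110 = \left(\sqrt{1264 + \sqrt{42}} - 1792\right) + 110 = \left(-1792 + \sqrt{1264 + \sqrt{42}}\right) + 110 = -1682 + \sqrt{1264 + \sqrt{42}}$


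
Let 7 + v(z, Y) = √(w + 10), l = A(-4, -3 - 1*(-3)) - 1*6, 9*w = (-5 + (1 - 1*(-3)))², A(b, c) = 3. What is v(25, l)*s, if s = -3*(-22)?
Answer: -462 + 22*√91 ≈ -252.13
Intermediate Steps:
w = ⅑ (w = (-5 + (1 - 1*(-3)))²/9 = (-5 + (1 + 3))²/9 = (-5 + 4)²/9 = (⅑)*(-1)² = (⅑)*1 = ⅑ ≈ 0.11111)
l = -3 (l = 3 - 1*6 = 3 - 6 = -3)
v(z, Y) = -7 + √91/3 (v(z, Y) = -7 + √(⅑ + 10) = -7 + √(91/9) = -7 + √91/3)
s = 66
v(25, l)*s = (-7 + √91/3)*66 = -462 + 22*√91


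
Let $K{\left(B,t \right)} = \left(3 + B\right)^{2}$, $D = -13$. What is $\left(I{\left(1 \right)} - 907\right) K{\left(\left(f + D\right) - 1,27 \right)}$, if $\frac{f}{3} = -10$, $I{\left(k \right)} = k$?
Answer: $-1522986$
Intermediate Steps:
$f = -30$ ($f = 3 \left(-10\right) = -30$)
$\left(I{\left(1 \right)} - 907\right) K{\left(\left(f + D\right) - 1,27 \right)} = \left(1 - 907\right) \left(3 - 44\right)^{2} = - 906 \left(3 - 44\right)^{2} = - 906 \left(-41\right)^{2} = \left(-906\right) 1681 = -1522986$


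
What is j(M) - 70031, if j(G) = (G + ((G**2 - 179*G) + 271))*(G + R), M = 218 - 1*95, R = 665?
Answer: -5187303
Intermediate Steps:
M = 123 (M = 218 - 95 = 123)
j(G) = (665 + G)*(271 + G**2 - 178*G) (j(G) = (G + ((G**2 - 179*G) + 271))*(G + 665) = (G + (271 + G**2 - 179*G))*(665 + G) = (271 + G**2 - 178*G)*(665 + G) = (665 + G)*(271 + G**2 - 178*G))
j(M) - 70031 = (180215 + 123**3 - 118099*123 + 487*123**2) - 70031 = (180215 + 1860867 - 14526177 + 487*15129) - 70031 = (180215 + 1860867 - 14526177 + 7367823) - 70031 = -5117272 - 70031 = -5187303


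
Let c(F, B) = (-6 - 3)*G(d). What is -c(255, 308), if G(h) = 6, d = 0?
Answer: 54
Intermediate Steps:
c(F, B) = -54 (c(F, B) = (-6 - 3)*6 = -9*6 = -54)
-c(255, 308) = -1*(-54) = 54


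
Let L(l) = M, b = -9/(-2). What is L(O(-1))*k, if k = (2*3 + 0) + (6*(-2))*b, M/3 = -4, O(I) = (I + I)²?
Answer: 576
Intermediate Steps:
b = 9/2 (b = -9*(-½) = 9/2 ≈ 4.5000)
O(I) = 4*I² (O(I) = (2*I)² = 4*I²)
M = -12 (M = 3*(-4) = -12)
k = -48 (k = (2*3 + 0) + (6*(-2))*(9/2) = (6 + 0) - 12*9/2 = 6 - 54 = -48)
L(l) = -12
L(O(-1))*k = -12*(-48) = 576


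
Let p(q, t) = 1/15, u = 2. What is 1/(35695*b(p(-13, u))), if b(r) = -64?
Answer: -1/2284480 ≈ -4.3774e-7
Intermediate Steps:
p(q, t) = 1/15
1/(35695*b(p(-13, u))) = 1/(35695*(-64)) = (1/35695)*(-1/64) = -1/2284480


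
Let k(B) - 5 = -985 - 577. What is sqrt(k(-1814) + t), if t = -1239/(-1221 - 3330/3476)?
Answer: I*sqrt(2160071313083)/37259 ≈ 39.446*I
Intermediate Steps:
k(B) = -1557 (k(B) = 5 + (-985 - 577) = 5 - 1562 = -1557)
t = 717794/707921 (t = -1239/(-1221 - 3330*1/3476) = -1239/(-1221 - 1665/1738) = -1239/(-2123763/1738) = -1239*(-1738/2123763) = 717794/707921 ≈ 1.0139)
sqrt(k(-1814) + t) = sqrt(-1557 + 717794/707921) = sqrt(-1101515203/707921) = I*sqrt(2160071313083)/37259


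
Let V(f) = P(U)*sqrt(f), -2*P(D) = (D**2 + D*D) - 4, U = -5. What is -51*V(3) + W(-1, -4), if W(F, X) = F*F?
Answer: 1 + 1173*sqrt(3) ≈ 2032.7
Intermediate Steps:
P(D) = 2 - D**2 (P(D) = -((D**2 + D*D) - 4)/2 = -((D**2 + D**2) - 4)/2 = -(2*D**2 - 4)/2 = -(-4 + 2*D**2)/2 = 2 - D**2)
W(F, X) = F**2
V(f) = -23*sqrt(f) (V(f) = (2 - 1*(-5)**2)*sqrt(f) = (2 - 1*25)*sqrt(f) = (2 - 25)*sqrt(f) = -23*sqrt(f))
-51*V(3) + W(-1, -4) = -(-1173)*sqrt(3) + (-1)**2 = 1173*sqrt(3) + 1 = 1 + 1173*sqrt(3)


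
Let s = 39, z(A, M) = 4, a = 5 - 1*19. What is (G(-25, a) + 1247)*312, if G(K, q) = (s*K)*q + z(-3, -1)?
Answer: 4649112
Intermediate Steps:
a = -14 (a = 5 - 19 = -14)
G(K, q) = 4 + 39*K*q (G(K, q) = (39*K)*q + 4 = 39*K*q + 4 = 4 + 39*K*q)
(G(-25, a) + 1247)*312 = ((4 + 39*(-25)*(-14)) + 1247)*312 = ((4 + 13650) + 1247)*312 = (13654 + 1247)*312 = 14901*312 = 4649112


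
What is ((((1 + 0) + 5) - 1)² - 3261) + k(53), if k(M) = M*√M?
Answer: -3236 + 53*√53 ≈ -2850.2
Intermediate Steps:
k(M) = M^(3/2)
((((1 + 0) + 5) - 1)² - 3261) + k(53) = ((((1 + 0) + 5) - 1)² - 3261) + 53^(3/2) = (((1 + 5) - 1)² - 3261) + 53*√53 = ((6 - 1)² - 3261) + 53*√53 = (5² - 3261) + 53*√53 = (25 - 3261) + 53*√53 = -3236 + 53*√53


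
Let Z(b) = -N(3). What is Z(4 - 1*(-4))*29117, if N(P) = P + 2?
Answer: -145585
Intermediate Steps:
N(P) = 2 + P
Z(b) = -5 (Z(b) = -(2 + 3) = -1*5 = -5)
Z(4 - 1*(-4))*29117 = -5*29117 = -145585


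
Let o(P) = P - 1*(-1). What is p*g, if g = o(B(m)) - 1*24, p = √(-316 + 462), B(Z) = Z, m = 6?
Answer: -17*√146 ≈ -205.41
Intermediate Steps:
o(P) = 1 + P (o(P) = P + 1 = 1 + P)
p = √146 ≈ 12.083
g = -17 (g = (1 + 6) - 1*24 = 7 - 24 = -17)
p*g = √146*(-17) = -17*√146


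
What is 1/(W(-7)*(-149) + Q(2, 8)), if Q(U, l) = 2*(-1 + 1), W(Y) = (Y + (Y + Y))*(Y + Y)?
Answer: -1/43806 ≈ -2.2828e-5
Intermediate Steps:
W(Y) = 6*Y**2 (W(Y) = (Y + 2*Y)*(2*Y) = (3*Y)*(2*Y) = 6*Y**2)
Q(U, l) = 0 (Q(U, l) = 2*0 = 0)
1/(W(-7)*(-149) + Q(2, 8)) = 1/((6*(-7)**2)*(-149) + 0) = 1/((6*49)*(-149) + 0) = 1/(294*(-149) + 0) = 1/(-43806 + 0) = 1/(-43806) = -1/43806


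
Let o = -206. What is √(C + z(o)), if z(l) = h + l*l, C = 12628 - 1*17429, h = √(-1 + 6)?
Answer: √(37635 + √5) ≈ 194.00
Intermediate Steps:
h = √5 ≈ 2.2361
C = -4801 (C = 12628 - 17429 = -4801)
z(l) = √5 + l² (z(l) = √5 + l*l = √5 + l²)
√(C + z(o)) = √(-4801 + (√5 + (-206)²)) = √(-4801 + (√5 + 42436)) = √(-4801 + (42436 + √5)) = √(37635 + √5)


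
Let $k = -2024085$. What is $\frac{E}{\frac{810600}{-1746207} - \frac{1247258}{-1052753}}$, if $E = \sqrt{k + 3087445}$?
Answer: $\frac{2451099543828 \sqrt{16615}}{220768178101} \approx 1431.1$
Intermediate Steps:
$E = 8 \sqrt{16615}$ ($E = \sqrt{-2024085 + 3087445} = \sqrt{1063360} = 8 \sqrt{16615} \approx 1031.2$)
$\frac{E}{\frac{810600}{-1746207} - \frac{1247258}{-1052753}} = \frac{8 \sqrt{16615}}{\frac{810600}{-1746207} - \frac{1247258}{-1052753}} = \frac{8 \sqrt{16615}}{810600 \left(- \frac{1}{1746207}\right) - - \frac{1247258}{1052753}} = \frac{8 \sqrt{16615}}{- \frac{270200}{582069} + \frac{1247258}{1052753}} = \frac{8 \sqrt{16615}}{\frac{441536356202}{612774885957}} = 8 \sqrt{16615} \cdot \frac{612774885957}{441536356202} = \frac{2451099543828 \sqrt{16615}}{220768178101}$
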